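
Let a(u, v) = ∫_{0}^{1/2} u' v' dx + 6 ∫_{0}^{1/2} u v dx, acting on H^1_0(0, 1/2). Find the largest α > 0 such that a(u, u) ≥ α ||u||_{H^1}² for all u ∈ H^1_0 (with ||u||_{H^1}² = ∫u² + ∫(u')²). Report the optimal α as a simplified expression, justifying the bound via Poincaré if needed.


α = 1

Coercivity of a(·,·) on H^1_0(0, 1/2) means a(u, u) ≥ α ||u||_{H^1}² for every u ∈ H^1_0.
The interval has length L = 1/2, and Poincaré/coercivity depend only on L. Here a(u, u) = ∫(u')² + (6)·∫u².
Here c = 6 ≥ 1, so a(u,u) = ∫(u')² + c∫u² ≥ ∫(u')² + ∫u² = ||u||_{H^1}², i.e. α = 1 works. No larger α is possible: a(u,u) ≥ α||u||_{H^1}² means (1−α)∫(u')² ≥ (α−c)∫u², and for the modes u_n = sin(nπ(x−x₀)/L) (x₀ the left endpoint) one has ∫u_n²/∫(u_n')² = (L/(nπ))² → 0, so a(u_n,u_n)/||u_n||_{H^1}² → 1. Hence the optimal constant is α = 1.
Therefore α = 1.


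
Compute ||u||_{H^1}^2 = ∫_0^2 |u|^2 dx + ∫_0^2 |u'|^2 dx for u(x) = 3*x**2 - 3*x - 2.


||u||_{H^1}^2 = 258/5

The H^1 norm (squared) on an interval (0, L) is
  ||u||_{H^1}^2 = ∫_0^L u(x)^2 dx + ∫_0^L u'(x)^2 dx.
Compute u'(x) = 6*x - 3.
Then u(x)^2 = 9*x**4 - 18*x**3 - 3*x**2 + 12*x + 4 and u'(x)^2 = 36*x**2 - 36*x + 9.
Integrate each monomial from 0 to 2 using ∫_0^2 c·x^n dx = c·2^(n+1)/(n+1):
  ∫_0^2 u(x)^2 dx = ∫_0^2 (9*x^4 - 18*x^3 - 3*x^2 + 12*x + 4) dx. Term by term:
    ∫_0^2 9*x^4 dx = 288/5;  ∫_0^2 -18*x^3 dx = -72;  ∫_0^2 -3*x^2 dx = -8;
    ∫_0^2 12*x dx = 24;  ∫_0^2 4 dx = 8.
  Sum: 288/5 − 72 − 8 + 24 + 8 = 48/5.
  ∫_0^2 u'(x)^2 dx = ∫_0^2 (36*x^2 - 36*x + 9) dx. Term by term:
    ∫_0^2 36*x^2 dx = 96;  ∫_0^2 -36*x dx = -72;  ∫_0^2 9 dx = 18.
  Sum: 96 − 72 + 18 = 42.
Adding: ||u||_{H^1}^2 = 48/5 + 42 = 258/5.


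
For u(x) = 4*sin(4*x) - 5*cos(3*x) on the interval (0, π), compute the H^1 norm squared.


||u||_{H^1(0,π)}^2 = -3200/7 + 261*π

u'(x) = 15*sin(3*x) + 16*cos(4*x).
Expand u² and (u')² and integrate term by term on (0, π), using: for integers n ≥ 1, ∫_0^π sin²(nx) dx = ∫_0^π cos²(nx) dx = π/2; for n ≠ n', ∫_0^π sin(nx)sin(n'x) dx = ∫_0^π cos(nx)cos(n'x) dx = 0; and by product-to-sum, ∫_0^π sin(nx)cos(n'x) dx = ½∫_0^π [sin((n+n')x) + sin((n−n')x)] dx, which is 0 when n+n' is even and 2n/(n²−n'²) when n+n' is odd (it need not vanish on (0, π)).
  u² squared terms: (-5)²·∫cos(3x)² dx = 25·π/2 = 25*π/2;  (4)²·∫sin(4x)² dx = 16·π/2 = 8*π.
  u² cross terms: 2·(-5)·(4)·∫cos(3x)·sin(4x) dx = -40·(8/7) = -320/7.
  So ∫_0^π u² dx = 25*π/2 + 8*π − 320/7 = -320/7 + 41*π/2.
  (u')² squared terms: (15)²·∫sin(3x)² dx = 225·π/2 = 225*π/2;  (16)²·∫cos(4x)² dx = 256·π/2 = 128*π.
  (u')² cross terms: 2·(15)·(16)·∫sin(3x)·cos(4x) dx = 480·(-6/7) = -2880/7.
  So ∫_0^π (u')² dx = 225*π/2 + 128*π − 2880/7 = -2880/7 + 481*π/2.
||u||_{H^1}^2 = (-320/7 + 41*π/2) + (-2880/7 + 481*π/2) = -3200/7 + 261*π.


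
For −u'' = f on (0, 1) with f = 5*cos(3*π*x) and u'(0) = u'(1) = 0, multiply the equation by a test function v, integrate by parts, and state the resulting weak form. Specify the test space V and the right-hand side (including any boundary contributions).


V = H^1(0, 1) (no boundary constraint on v; u is determined up to an additive constant); weak form: ∫_0^1 u'v' dx = ∫_0^1 (5*cos(3*π*x)) v dx for all v ∈ V.

Multiply both sides by a test function v and integrate from 0 to 1:
  ∫_0^1 −u''(x) v(x) dx = ∫_0^1 f(x) v(x) dx.
Integrate the LHS by parts once:
  ∫_0^1 −u'' v dx = −[u'(x) v(x)]_0^1 + ∫_0^1 u'(x) v'(x) dx.
Thus ∫_0^1 u'(x) v'(x) dx = ∫_0^1 f(x) v(x) dx + [u'(x) v(x)]_0^1.
Choose V so that boundary terms are either known or forced to vanish.
u has homogeneous Neumann: u'(0) = u'(1) = 0. So [u' v]_0^1 = 0·v(1) − 0·v(0) = 0 for any v; take V = H^1(0, 1).
Weak formulation: find u (satisfying any essential BC) such that ∫_0^1 u'(x) v'(x) dx = ∫_0^1 f v dx for all v ∈ V (homogeneous Neumann, so boundary terms vanish).
Substituting f(x) = 5*cos(3*π*x), the right-hand side is ∫_0^1 (5*cos(3*π*x)) v dx.
Compatibility check (pure Neumann): taking v ≡ 1 ∈ V gives 0 = ∫_0^1 f dx + (0) − (0), i.e. ∫_0^1 f dx must equal u'(0) − u'(1) = 0. Indeed ∫_0^1 (5*cos(3*π*x)) dx = 0, so the data are compatible. The solution is then unique only up to an additive constant (fix it e.g. by requiring ∫_0^1 u dx = 0).


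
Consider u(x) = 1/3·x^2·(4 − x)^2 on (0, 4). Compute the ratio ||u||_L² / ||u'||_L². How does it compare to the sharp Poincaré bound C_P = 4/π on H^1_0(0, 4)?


||u||_L² / ||u'||_L² = 2*sqrt(3)/3 < C_P = 4/π.

u(x) = 1/3·x^2·(4 − x)^2, so u'(x) = 4*x*(x - 4)*(x - 2)/3.
u(x) = 1/3·x^2·(4 − x)^2 vanishes at x = 0 and x = 4, so u ∈ H^1_0(0, 4). Differentiate via the product rule and integrate the resulting polynomials term by term.
  ∫_0^4 u² dx = ∫_0^4 (x^8/9 - 16*x^7/9 + 32*x^6/3 - 256*x^5/9 + 256*x^4/9) dx. Term by term:
    ∫_0^4 x^8/9 dx = 262144/81;  ∫_0^4 -16*x^7/9 dx = -131072/9;  ∫_0^4 32*x^6/3 dx = 524288/21;
    ∫_0^4 -256*x^5/9 dx = -524288/27;  ∫_0^4 256*x^4/9 dx = 262144/45.
  Sum: 262144/81 − 131072/9 + 524288/21 − 524288/27 + 262144/45 = 131072/2835.
  ∫_0^4 (u')² dx = ∫_0^4 (16*x^6/9 - 64*x^5/3 + 832*x^4/9 - 512*x^3/3 + 1024*x^2/9) dx. Term by term:
    ∫_0^4 16*x^6/9 dx = 262144/63;  ∫_0^4 -64*x^5/3 dx = -131072/9;  ∫_0^4 832*x^4/9 dx = 851968/45;
    ∫_0^4 -512*x^3/3 dx = -32768/3;  ∫_0^4 1024*x^2/9 dx = 65536/27.
  Sum: 262144/63 − 131072/9 + 851968/45 − 32768/3 + 65536/27 = 32768/945.
∫_0^4 u² dx = 131072/2835, so ||u||_L² = 256*sqrt(70)/315.
∫_0^4 (u')² dx = 32768/945, so ||u'||_L² = 128*sqrt(210)/315.
Ratio ||u||_L² / ||u'||_L² = 2*sqrt(3)/3.
Sharp Poincaré constant on H^1_0(0, 4) is C_P = L/π = 4/π, achieved by sin(π/4·x).
A polynomial bump cannot attain the sharp Poincaré constant (only the first sine eigenfunction does), so the ratio is strictly less than C_P, consistent with ||u||_L² ≤ C_P ||u'||_L².


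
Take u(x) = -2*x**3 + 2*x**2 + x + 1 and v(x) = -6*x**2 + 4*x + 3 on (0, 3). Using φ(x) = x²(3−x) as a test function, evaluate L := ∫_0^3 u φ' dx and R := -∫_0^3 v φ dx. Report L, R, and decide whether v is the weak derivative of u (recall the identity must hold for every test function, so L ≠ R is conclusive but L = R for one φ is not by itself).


LHS = 1809/20, RHS = 1539/20. No, v is not the weak derivative of u.

u(x) = -2*x**3 + 2*x**2 + x + 1, classical derivative u'(x) = -6*x**2 + 4*x + 1.
φ(x) = x²(3−x), so φ'(x) = 3*x*(2 - x).
Note φ(0) = φ(3) = 0, so the boundary term u·φ vanishes.
LHS = ∫_0^3 u(x) φ'(x) dx = ∫_0^3 (6*x^5 - 18*x^4 + 9*x^3 + 3*x^2 + 6*x) dx. Term by term:
  ∫_0^3 6*x^5 dx = 729;  ∫_0^3 -18*x^4 dx = -4374/5;  ∫_0^3 9*x^3 dx = 729/4;
  ∫_0^3 3*x^2 dx = 27;  ∫_0^3 6*x dx = 27.
Sum: 729 − 4374/5 + 729/4 + 27 + 27 = 1809/20.
So LHS = 1809/20.
∫_0^3 v(x) φ(x) dx = ∫_0^3 (6*x^5 - 22*x^4 + 9*x^3 + 9*x^2) dx. Term by term:
  ∫_0^3 6*x^5 dx = 729;  ∫_0^3 -22*x^4 dx = -5346/5;  ∫_0^3 9*x^3 dx = 729/4;
  ∫_0^3 9*x^2 dx = 81.
Sum: 729 − 5346/5 + 729/4 + 81 = -1539/20.
So RHS = -∫_0^3 v(x) φ(x) dx = 1539/20.
LHS − RHS = 27/2 ≠ 0, so the identity fails.
(For a valid weak derivative the identity must hold for EVERY test function, in particular this one. The failure shows v is NOT the weak derivative of u.)
Correct weak derivative would be u'(x) = -6*x**2 + 4*x + 1.


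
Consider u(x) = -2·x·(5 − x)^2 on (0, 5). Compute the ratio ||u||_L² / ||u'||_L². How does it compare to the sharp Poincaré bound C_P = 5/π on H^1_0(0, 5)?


||u||_L² / ||u'||_L² = 5*sqrt(14)/14 < C_P = 5/π.

u(x) = -2·x·(5 − x)^2, so u'(x) = 2*(5 - 3*x)*(x - 5).
u(x) = -2·x·(5 − x)^2 vanishes at x = 0 and x = 5, so u ∈ H^1_0(0, 5). Differentiate via the product rule and integrate the resulting polynomials term by term.
  ∫_0^5 u² dx = ∫_0^5 (4*x^6 - 80*x^5 + 600*x^4 - 2000*x^3 + 2500*x^2) dx. Term by term:
    ∫_0^5 4*x^6 dx = 312500/7;  ∫_0^5 -80*x^5 dx = -625000/3;  ∫_0^5 600*x^4 dx = 375000;
    ∫_0^5 -2000*x^3 dx = -312500;  ∫_0^5 2500*x^2 dx = 312500/3.
  Sum: 312500/7 − 625000/3 + 375000 − 312500 + 312500/3 = 62500/21.
  ∫_0^5 (u')² dx = ∫_0^5 (36*x^4 - 480*x^3 + 2200*x^2 - 4000*x + 2500) dx. Term by term:
    ∫_0^5 36*x^4 dx = 22500;  ∫_0^5 -480*x^3 dx = -75000;  ∫_0^5 2200*x^2 dx = 275000/3;
    ∫_0^5 -4000*x dx = -50000;  ∫_0^5 2500 dx = 12500.
  Sum: 22500 − 75000 + 275000/3 − 50000 + 12500 = 5000/3.
∫_0^5 u² dx = 62500/21, so ||u||_L² = 250*sqrt(21)/21.
∫_0^5 (u')² dx = 5000/3, so ||u'||_L² = 50*sqrt(6)/3.
Ratio ||u||_L² / ||u'||_L² = 5*sqrt(14)/14.
Sharp Poincaré constant on H^1_0(0, 5) is C_P = L/π = 5/π, achieved by sin(π/5·x).
A polynomial bump cannot attain the sharp Poincaré constant (only the first sine eigenfunction does), so the ratio is strictly less than C_P, consistent with ||u||_L² ≤ C_P ||u'||_L².


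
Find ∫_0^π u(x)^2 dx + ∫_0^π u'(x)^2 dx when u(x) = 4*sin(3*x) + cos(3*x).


||u||_{H^1(0,π)}^2 = 85*π

u'(x) = -3*sin(3*x) + 12*cos(3*x).
Expand u² and (u')² and integrate term by term on (0, π), using: for integers n ≥ 1, ∫_0^π sin²(nx) dx = ∫_0^π cos²(nx) dx = π/2; for n ≠ n', ∫_0^π sin(nx)sin(n'x) dx = ∫_0^π cos(nx)cos(n'x) dx = 0; and by product-to-sum, ∫_0^π sin(nx)cos(n'x) dx = ½∫_0^π [sin((n+n')x) + sin((n−n')x)] dx, which is 0 when n+n' is even and 2n/(n²−n'²) when n+n' is odd (it need not vanish on (0, π)).
  u² squared terms: (4)²·∫sin(3x)² dx = 16·π/2 = 8*π;  (1)²·∫cos(3x)² dx = 1·π/2 = π/2.
  u² cross terms: 2·(4)·(1)·∫sin(3x)·cos(3x) dx = 8·(0) = 0.
  So ∫_0^π u² dx = 8*π + π/2 + 0 = 17*π/2.
  (u')² squared terms: (-3)²·∫sin(3x)² dx = 9·π/2 = 9*π/2;  (12)²·∫cos(3x)² dx = 144·π/2 = 72*π.
  (u')² cross terms: 2·(-3)·(12)·∫sin(3x)·cos(3x) dx = -72·(0) = 0.
  So ∫_0^π (u')² dx = 9*π/2 + 72*π + 0 = 153*π/2.
||u||_{H^1}^2 = (17*π/2) + (153*π/2) = 85*π.


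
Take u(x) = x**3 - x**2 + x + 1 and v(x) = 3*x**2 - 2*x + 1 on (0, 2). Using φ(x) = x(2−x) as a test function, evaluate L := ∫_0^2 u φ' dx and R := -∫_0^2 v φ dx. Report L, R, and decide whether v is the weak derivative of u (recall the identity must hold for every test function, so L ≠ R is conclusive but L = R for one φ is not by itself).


LHS = -52/15, RHS = -52/15. Yes, v = u' weakly.

u(x) = x**3 - x**2 + x + 1, classical derivative u'(x) = 3*x**2 - 2*x + 1.
φ(x) = x(2−x), so φ'(x) = 2 - 2*x.
Note φ(0) = φ(2) = 0, so the boundary term u·φ vanishes.
LHS = ∫_0^2 u(x) φ'(x) dx = ∫_0^2 (-2*x^4 + 4*x^3 - 4*x^2 + 2) dx. Term by term:
  ∫_0^2 -2*x^4 dx = -64/5;  ∫_0^2 4*x^3 dx = 16;  ∫_0^2 -4*x^2 dx = -32/3;
  ∫_0^2 2 dx = 4.
Sum: -64/5 + 16 − 32/3 + 4 = -52/15.
So LHS = -52/15.
∫_0^2 v(x) φ(x) dx = ∫_0^2 (-3*x^4 + 8*x^3 - 5*x^2 + 2*x) dx. Term by term:
  ∫_0^2 -3*x^4 dx = -96/5;  ∫_0^2 8*x^3 dx = 32;  ∫_0^2 -5*x^2 dx = -40/3;
  ∫_0^2 2*x dx = 4.
Sum: -96/5 + 32 − 40/3 + 4 = 52/15.
So RHS = -∫_0^2 v(x) φ(x) dx = -52/15.
LHS = RHS, so the identity holds for this test φ.
Moreover u is smooth here and v(x) = u'(x) = 3*x**2 - 2*x + 1 pointwise, so the identity holds for every test function. Hence v is the weak derivative of u.


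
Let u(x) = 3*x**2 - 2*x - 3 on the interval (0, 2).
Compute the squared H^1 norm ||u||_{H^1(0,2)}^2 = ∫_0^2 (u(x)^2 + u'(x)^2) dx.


||u||_{H^1}^2 = 1054/15

The H^1 norm (squared) on an interval (0, L) is
  ||u||_{H^1}^2 = ∫_0^L u(x)^2 dx + ∫_0^L u'(x)^2 dx.
Compute u'(x) = 6*x - 2.
Then u(x)^2 = 9*x**4 - 12*x**3 - 14*x**2 + 12*x + 9 and u'(x)^2 = 36*x**2 - 24*x + 4.
Integrate each monomial from 0 to 2 using ∫_0^2 c·x^n dx = c·2^(n+1)/(n+1):
  ∫_0^2 u(x)^2 dx = ∫_0^2 (9*x^4 - 12*x^3 - 14*x^2 + 12*x + 9) dx. Term by term:
    ∫_0^2 9*x^4 dx = 288/5;  ∫_0^2 -12*x^3 dx = -48;  ∫_0^2 -14*x^2 dx = -112/3;
    ∫_0^2 12*x dx = 24;  ∫_0^2 9 dx = 18.
  Sum: 288/5 − 48 − 112/3 + 24 + 18 = 214/15.
  ∫_0^2 u'(x)^2 dx = ∫_0^2 (36*x^2 - 24*x + 4) dx. Term by term:
    ∫_0^2 36*x^2 dx = 96;  ∫_0^2 -24*x dx = -48;  ∫_0^2 4 dx = 8.
  Sum: 96 − 48 + 8 = 56.
Adding: ||u||_{H^1}^2 = 214/15 + 56 = 1054/15.


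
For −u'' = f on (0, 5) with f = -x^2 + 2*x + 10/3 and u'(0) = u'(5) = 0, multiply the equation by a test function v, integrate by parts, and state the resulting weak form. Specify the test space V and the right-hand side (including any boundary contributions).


V = H^1(0, 5) (no boundary constraint on v; u is determined up to an additive constant); weak form: ∫_0^5 u'v' dx = ∫_0^5 (-x^2 + 2*x + 10/3) v dx for all v ∈ V.

Multiply both sides by a test function v and integrate from 0 to 5:
  ∫_0^5 −u''(x) v(x) dx = ∫_0^5 f(x) v(x) dx.
Integrate the LHS by parts once:
  ∫_0^5 −u'' v dx = −[u'(x) v(x)]_0^5 + ∫_0^5 u'(x) v'(x) dx.
Thus ∫_0^5 u'(x) v'(x) dx = ∫_0^5 f(x) v(x) dx + [u'(x) v(x)]_0^5.
Choose V so that boundary terms are either known or forced to vanish.
u has homogeneous Neumann: u'(0) = u'(5) = 0. So [u' v]_0^5 = 0·v(5) − 0·v(0) = 0 for any v; take V = H^1(0, 5).
Weak formulation: find u (satisfying any essential BC) such that ∫_0^5 u'(x) v'(x) dx = ∫_0^5 f v dx for all v ∈ V (homogeneous Neumann, so boundary terms vanish).
Substituting f(x) = -x^2 + 2*x + 10/3, the right-hand side is ∫_0^5 (-x^2 + 2*x + 10/3) v dx.
Compatibility check (pure Neumann): taking v ≡ 1 ∈ V gives 0 = ∫_0^5 f dx + (0) − (0), i.e. ∫_0^5 f dx must equal u'(0) − u'(5) = 0. Indeed ∫_0^5 (-x^2 + 2*x + 10/3) dx = 0, so the data are compatible. The solution is then unique only up to an additive constant (fix it e.g. by requiring ∫_0^5 u dx = 0).


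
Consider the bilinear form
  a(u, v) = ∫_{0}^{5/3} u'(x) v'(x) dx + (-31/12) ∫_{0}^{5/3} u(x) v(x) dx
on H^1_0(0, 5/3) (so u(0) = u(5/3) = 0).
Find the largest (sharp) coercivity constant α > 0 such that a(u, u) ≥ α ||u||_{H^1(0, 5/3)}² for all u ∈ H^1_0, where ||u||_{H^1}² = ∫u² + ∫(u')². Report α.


α = (-775 + 108*π^2)/(12*(25 + 9*π^2))

Coercivity of a(·,·) on H^1_0(0, 5/3) means a(u, u) ≥ α ||u||_{H^1}² for every u ∈ H^1_0.
The interval has length L = 5/3, and Poincaré/coercivity depend only on L. Here a(u, u) = ∫(u')² + (-31/12)·∫u².
Here c = -31/12 < 0 with |c| < (π/L)² = 9*π^2/25, so coercivity still holds. The condition a(u,u) ≥ α||u||_{H^1}² reads (1−α)∫(u')² ≥ (α−c)∫u². Any admissible α is ≤ 1 (rapidly oscillating u have ∫u²/∫(u')² → 0), and α = 1 would force 0 ≥ (1−c)∫u², impossible since c < 1; so 1−α > 0. By the sharp Poincaré inequality on H^1_0 of an interval of length L, ∫(u')² ≥ (π/L)²∫u² with equality for the first sine mode sin(π(x−x₀)/L) (x₀ the left endpoint), so the inequality holds for all u iff (1−α)(π/L)² ≥ α − c, i.e. α ≤ ((π/L)² + c)/((π/L)² + 1) = (1 + c(L/π)²)/(1 + (L/π)²). (Direct route, valid since c ≤ 0: Poincaré gives c∫u² ≥ c(L/π)²∫(u')², so a(u,u) ≥ (1 + c(L/π)²)∫(u')², while ||u||_{H^1}² ≤ (1 + (L/π)²)∫(u')²; dividing yields the same α.) With (π/L)² = 9*π^2/25 and c = -31/12, the largest admissible constant is α = ((π/L)² + c)/((π/L)² + 1).
Simplifying, α = (-775 + 108*π^2)/(12*(25 + 9*π^2)).


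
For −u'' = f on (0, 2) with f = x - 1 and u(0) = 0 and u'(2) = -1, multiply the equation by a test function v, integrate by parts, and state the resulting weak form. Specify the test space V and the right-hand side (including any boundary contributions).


V = {v ∈ H^1(0, 2) : v(0) = 0} (test functions vanish at x = 0 where u is specified); weak form: ∫_0^2 u'v' dx = ∫_0^2 (x - 1) v dx − v(2) for all v ∈ V.

Multiply both sides by a test function v and integrate from 0 to 2:
  ∫_0^2 −u''(x) v(x) dx = ∫_0^2 f(x) v(x) dx.
Integrate the LHS by parts once:
  ∫_0^2 −u'' v dx = −[u'(x) v(x)]_0^2 + ∫_0^2 u'(x) v'(x) dx.
Thus ∫_0^2 u'(x) v'(x) dx = ∫_0^2 f(x) v(x) dx + [u'(x) v(x)]_0^2.
Choose V so that boundary terms are either known or forced to vanish.
Mixed BC: u(0) = 0 (Dirichlet) and u'(2) = -1 (Neumann). Define V = {v ∈ H^1(0, 2) : v(0) = 0}. Then [u' v]_0^2 = u'(2)·v(2) − u'(0)·0 = − v(2).
Weak formulation: find u (satisfying any essential BC) such that ∫_0^2 u'(x) v'(x) dx = ∫_0^2 f v dx − v(2) for all v ∈ V (Dirichlet at 0 absorbed into V; Neumann datum at x = 2 contributes the boundary term).
Substituting f(x) = x - 1, the right-hand side is ∫_0^2 (x - 1) v dx − v(2).


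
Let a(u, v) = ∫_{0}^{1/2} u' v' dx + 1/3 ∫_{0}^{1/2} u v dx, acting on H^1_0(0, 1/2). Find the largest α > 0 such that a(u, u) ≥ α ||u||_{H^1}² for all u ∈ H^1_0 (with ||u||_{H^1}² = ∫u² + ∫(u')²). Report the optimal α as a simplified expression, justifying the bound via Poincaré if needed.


α = (1 + 12*π^2)/(3*(1 + 4*π^2))

Coercivity of a(·,·) on H^1_0(0, 1/2) means a(u, u) ≥ α ||u||_{H^1}² for every u ∈ H^1_0.
The interval has length L = 1/2, and Poincaré/coercivity depend only on L. Here a(u, u) = ∫(u')² + (1/3)·∫u².
Here 0 < c = 1/3 < 1. The condition a(u,u) ≥ α||u||_{H^1}² reads (1−α)∫(u')² ≥ (α−c)∫u². Any admissible α is ≤ 1 (rapidly oscillating u have ∫u²/∫(u')² → 0), and α = 1 would force 0 ≥ (1−c)∫u², impossible since c < 1; so 1−α > 0. By the sharp Poincaré inequality on H^1_0 of an interval of length L, ∫(u')² ≥ (π/L)²∫u² with equality for the first sine mode sin(π(x−x₀)/L) (x₀ the left endpoint), so the inequality holds for all u iff (1−α)(π/L)² ≥ α − c, i.e. α ≤ ((π/L)² + c)/((π/L)² + 1) = (1 + c(L/π)²)/(1 + (L/π)²). With (π/L)² = 4*π^2 and c = 1/3, the largest admissible constant is α = ((π/L)² + c)/((π/L)² + 1).
Simplifying, α = (1 + 12*π^2)/(3*(1 + 4*π^2)).


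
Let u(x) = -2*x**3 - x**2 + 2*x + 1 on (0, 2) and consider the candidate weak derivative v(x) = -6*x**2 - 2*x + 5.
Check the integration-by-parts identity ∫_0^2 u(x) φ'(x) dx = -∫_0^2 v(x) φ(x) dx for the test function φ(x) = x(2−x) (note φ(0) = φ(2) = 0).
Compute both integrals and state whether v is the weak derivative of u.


LHS = 48/5, RHS = 28/5. No, v is not the weak derivative of u.

u(x) = -2*x**3 - x**2 + 2*x + 1, classical derivative u'(x) = -6*x**2 - 2*x + 2.
φ(x) = x(2−x), so φ'(x) = 2 - 2*x.
Note φ(0) = φ(2) = 0, so the boundary term u·φ vanishes.
LHS = ∫_0^2 u(x) φ'(x) dx = ∫_0^2 (4*x^4 - 2*x^3 - 6*x^2 + 2*x + 2) dx. Term by term:
  ∫_0^2 4*x^4 dx = 128/5;  ∫_0^2 -2*x^3 dx = -8;  ∫_0^2 -6*x^2 dx = -16;
  ∫_0^2 2*x dx = 4;  ∫_0^2 2 dx = 4.
Sum: 128/5 − 8 − 16 + 4 + 4 = 48/5.
So LHS = 48/5.
∫_0^2 v(x) φ(x) dx = ∫_0^2 (6*x^4 - 10*x^3 - 9*x^2 + 10*x) dx. Term by term:
  ∫_0^2 6*x^4 dx = 192/5;  ∫_0^2 -10*x^3 dx = -40;  ∫_0^2 -9*x^2 dx = -24;
  ∫_0^2 10*x dx = 20.
Sum: 192/5 − 40 − 24 + 20 = -28/5.
So RHS = -∫_0^2 v(x) φ(x) dx = 28/5.
LHS − RHS = 4 ≠ 0, so the identity fails.
(For a valid weak derivative the identity must hold for EVERY test function, in particular this one. The failure shows v is NOT the weak derivative of u.)
Correct weak derivative would be u'(x) = -6*x**2 - 2*x + 2.


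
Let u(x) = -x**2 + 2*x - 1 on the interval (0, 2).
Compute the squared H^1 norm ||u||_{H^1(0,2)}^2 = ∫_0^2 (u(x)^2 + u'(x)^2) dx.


||u||_{H^1}^2 = 46/15

The H^1 norm (squared) on an interval (0, L) is
  ||u||_{H^1}^2 = ∫_0^L u(x)^2 dx + ∫_0^L u'(x)^2 dx.
Compute u'(x) = 2 - 2*x.
Then u(x)^2 = x**4 - 4*x**3 + 6*x**2 - 4*x + 1 and u'(x)^2 = 4*x**2 - 8*x + 4.
Integrate each monomial from 0 to 2 using ∫_0^2 c·x^n dx = c·2^(n+1)/(n+1):
  ∫_0^2 u(x)^2 dx = ∫_0^2 (x^4 - 4*x^3 + 6*x^2 - 4*x + 1) dx. Term by term:
    ∫_0^2 x^4 dx = 32/5;  ∫_0^2 -4*x^3 dx = -16;  ∫_0^2 6*x^2 dx = 16;
    ∫_0^2 -4*x dx = -8;  ∫_0^2 1 dx = 2.
  Sum: 32/5 − 16 + 16 − 8 + 2 = 2/5.
  ∫_0^2 u'(x)^2 dx = ∫_0^2 (4*x^2 - 8*x + 4) dx. Term by term:
    ∫_0^2 4*x^2 dx = 32/3;  ∫_0^2 -8*x dx = -16;  ∫_0^2 4 dx = 8.
  Sum: 32/3 − 16 + 8 = 8/3.
Adding: ||u||_{H^1}^2 = 2/5 + 8/3 = 46/15.


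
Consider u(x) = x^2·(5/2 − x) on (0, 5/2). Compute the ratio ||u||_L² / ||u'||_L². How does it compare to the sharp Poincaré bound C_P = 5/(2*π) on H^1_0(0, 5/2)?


||u||_L² / ||u'||_L² = 5*sqrt(14)/28 < C_P = 5/(2*π).

u(x) = x^2·(5/2 − x), so u'(x) = x*(5 - 3*x).
u(x) = x^2·(5/2 − x) vanishes at x = 0 and x = 5/2, so u ∈ H^1_0(0, 5/2). Differentiate via the product rule and integrate the resulting polynomials term by term.
  ∫_0^5/2 u² dx = ∫_0^5/2 (x^6 - 5*x^5 + 25*x^4/4) dx. Term by term:
    ∫_0^5/2 x^6 dx = 78125/896;  ∫_0^5/2 -5*x^5 dx = -78125/384;  ∫_0^5/2 25*x^4/4 dx = 15625/128.
  Sum: 78125/896 − 78125/384 + 15625/128 = 15625/2688.
  ∫_0^5/2 (u')² dx = ∫_0^5/2 (9*x^4 - 30*x^3 + 25*x^2) dx. Term by term:
    ∫_0^5/2 9*x^4 dx = 5625/32;  ∫_0^5/2 -30*x^3 dx = -9375/32;  ∫_0^5/2 25*x^2 dx = 3125/24.
  Sum: 5625/32 − 9375/32 + 3125/24 = 625/48.
∫_0^5/2 u² dx = 15625/2688, so ||u||_L² = 125*sqrt(42)/336.
∫_0^5/2 (u')² dx = 625/48, so ||u'||_L² = 25*sqrt(3)/12.
Ratio ||u||_L² / ||u'||_L² = 5*sqrt(14)/28.
Sharp Poincaré constant on H^1_0(0, 5/2) is C_P = L/π = 5/(2*π), achieved by sin(2*π/5·x).
A polynomial bump cannot attain the sharp Poincaré constant (only the first sine eigenfunction does), so the ratio is strictly less than C_P, consistent with ||u||_L² ≤ C_P ||u'||_L².


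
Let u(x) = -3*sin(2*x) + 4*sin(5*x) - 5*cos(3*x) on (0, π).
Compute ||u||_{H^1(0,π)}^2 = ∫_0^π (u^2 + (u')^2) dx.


||u||_{H^1(0,π)}^2 = -240 + 711*π/2

u'(x) = 15*sin(3*x) - 6*cos(2*x) + 20*cos(5*x).
Expand u² and (u')² and integrate term by term on (0, π), using: for integers n ≥ 1, ∫_0^π sin²(nx) dx = ∫_0^π cos²(nx) dx = π/2; for n ≠ n', ∫_0^π sin(nx)sin(n'x) dx = ∫_0^π cos(nx)cos(n'x) dx = 0; and by product-to-sum, ∫_0^π sin(nx)cos(n'x) dx = ½∫_0^π [sin((n+n')x) + sin((n−n')x)] dx, which is 0 when n+n' is even and 2n/(n²−n'²) when n+n' is odd (it need not vanish on (0, π)).
  u² squared terms: (-5)²·∫cos(3x)² dx = 25·π/2 = 25*π/2;  (-3)²·∫sin(2x)² dx = 9·π/2 = 9*π/2;  (4)²·∫sin(5x)² dx = 16·π/2 = 8*π.
  u² cross terms: 2·(-5)·(-3)·∫cos(3x)·sin(2x) dx = 30·(-4/5) = -24;  2·(-5)·(4)·∫cos(3x)·sin(5x) dx = -40·(0) = 0;  2·(-3)·(4)·∫sin(2x)·sin(5x) dx = -24·(0) = 0.
  So ∫_0^π u² dx = 25*π/2 + 9*π/2 + 8*π − 24 + 0 + 0 = -24 + 25*π.
  (u')² squared terms: (-6)²·∫cos(2x)² dx = 36·π/2 = 18*π;  (15)²·∫sin(3x)² dx = 225·π/2 = 225*π/2;  (20)²·∫cos(5x)² dx = 400·π/2 = 200*π.
  (u')² cross terms: 2·(-6)·(15)·∫cos(2x)·sin(3x) dx = -180·(6/5) = -216;  2·(-6)·(20)·∫cos(2x)·cos(5x) dx = -240·(0) = 0;  2·(15)·(20)·∫sin(3x)·cos(5x) dx = 600·(0) = 0.
  So ∫_0^π (u')² dx = 18*π + 225*π/2 + 200*π − 216 + 0 + 0 = -216 + 661*π/2.
||u||_{H^1}^2 = (-24 + 25*π) + (-216 + 661*π/2) = -240 + 711*π/2.


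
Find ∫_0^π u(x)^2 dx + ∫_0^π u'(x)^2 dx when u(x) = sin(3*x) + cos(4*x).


||u||_{H^1(0,π)}^2 = -204/7 + 27*π/2

u'(x) = -4*sin(4*x) + 3*cos(3*x).
Expand u² and (u')² and integrate term by term on (0, π), using: for integers n ≥ 1, ∫_0^π sin²(nx) dx = ∫_0^π cos²(nx) dx = π/2; for n ≠ n', ∫_0^π sin(nx)sin(n'x) dx = ∫_0^π cos(nx)cos(n'x) dx = 0; and by product-to-sum, ∫_0^π sin(nx)cos(n'x) dx = ½∫_0^π [sin((n+n')x) + sin((n−n')x)] dx, which is 0 when n+n' is even and 2n/(n²−n'²) when n+n' is odd (it need not vanish on (0, π)).
  u² squared terms: (1)²·∫cos(4x)² dx = 1·π/2 = π/2;  (1)²·∫sin(3x)² dx = 1·π/2 = π/2.
  u² cross terms: 2·(1)·(1)·∫cos(4x)·sin(3x) dx = 2·(-6/7) = -12/7.
  So ∫_0^π u² dx = π/2 + π/2 − 12/7 = -12/7 + π.
  (u')² squared terms: (-4)²·∫sin(4x)² dx = 16·π/2 = 8*π;  (3)²·∫cos(3x)² dx = 9·π/2 = 9*π/2.
  (u')² cross terms: 2·(-4)·(3)·∫sin(4x)·cos(3x) dx = -24·(8/7) = -192/7.
  So ∫_0^π (u')² dx = 8*π + 9*π/2 − 192/7 = -192/7 + 25*π/2.
||u||_{H^1}^2 = (-12/7 + π) + (-192/7 + 25*π/2) = -204/7 + 27*π/2.


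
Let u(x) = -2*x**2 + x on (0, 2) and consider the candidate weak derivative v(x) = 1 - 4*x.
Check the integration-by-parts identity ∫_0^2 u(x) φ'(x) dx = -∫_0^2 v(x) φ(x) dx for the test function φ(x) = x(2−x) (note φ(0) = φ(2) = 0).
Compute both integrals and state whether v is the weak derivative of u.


LHS = 4, RHS = 4. Yes, v = u' weakly.

u(x) = -2*x**2 + x, classical derivative u'(x) = 1 - 4*x.
φ(x) = x(2−x), so φ'(x) = 2 - 2*x.
Note φ(0) = φ(2) = 0, so the boundary term u·φ vanishes.
LHS = ∫_0^2 u(x) φ'(x) dx = ∫_0^2 (4*x^3 - 6*x^2 + 2*x) dx. Term by term:
  ∫_0^2 4*x^3 dx = 16;  ∫_0^2 -6*x^2 dx = -16;  ∫_0^2 2*x dx = 4.
Sum: 16 − 16 + 4 = 4.
So LHS = 4.
∫_0^2 v(x) φ(x) dx = ∫_0^2 (4*x^3 - 9*x^2 + 2*x) dx. Term by term:
  ∫_0^2 4*x^3 dx = 16;  ∫_0^2 -9*x^2 dx = -24;  ∫_0^2 2*x dx = 4.
Sum: 16 − 24 + 4 = -4.
So RHS = -∫_0^2 v(x) φ(x) dx = 4.
LHS = RHS, so the identity holds for this test φ.
Moreover u is smooth here and v(x) = u'(x) = 1 - 4*x pointwise, so the identity holds for every test function. Hence v is the weak derivative of u.


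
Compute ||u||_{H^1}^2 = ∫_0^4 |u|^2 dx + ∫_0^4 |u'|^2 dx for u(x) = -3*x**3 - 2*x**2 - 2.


||u||_{H^1}^2 = 367984/7

The H^1 norm (squared) on an interval (0, L) is
  ||u||_{H^1}^2 = ∫_0^L u(x)^2 dx + ∫_0^L u'(x)^2 dx.
Compute u'(x) = -9*x**2 - 4*x.
Then u(x)^2 = 9*x**6 + 12*x**5 + 4*x**4 + 12*x**3 + 8*x**2 + 4 and u'(x)^2 = 81*x**4 + 72*x**3 + 16*x**2.
Integrate each monomial from 0 to 4 using ∫_0^4 c·x^n dx = c·4^(n+1)/(n+1):
  ∫_0^4 u(x)^2 dx = ∫_0^4 (9*x^6 + 12*x^5 + 4*x^4 + 12*x^3 + 8*x^2 + 4) dx. Term by term:
    ∫_0^4 9*x^6 dx = 147456/7;  ∫_0^4 12*x^5 dx = 8192;  ∫_0^4 4*x^4 dx = 4096/5;
    ∫_0^4 12*x^3 dx = 768;  ∫_0^4 8*x^2 dx = 512/3;  ∫_0^4 4 dx = 16.
  Sum: 147456/7 + 8192 + 4096/5 + 768 + 512/3 + 16 = 3258256/105.
  ∫_0^4 u'(x)^2 dx = ∫_0^4 (81*x^4 + 72*x^3 + 16*x^2) dx. Term by term:
    ∫_0^4 81*x^4 dx = 82944/5;  ∫_0^4 72*x^3 dx = 4608;  ∫_0^4 16*x^2 dx = 1024/3.
  Sum: 82944/5 + 4608 + 1024/3 = 323072/15.
Adding: ||u||_{H^1}^2 = 3258256/105 + 323072/15 = 367984/7.


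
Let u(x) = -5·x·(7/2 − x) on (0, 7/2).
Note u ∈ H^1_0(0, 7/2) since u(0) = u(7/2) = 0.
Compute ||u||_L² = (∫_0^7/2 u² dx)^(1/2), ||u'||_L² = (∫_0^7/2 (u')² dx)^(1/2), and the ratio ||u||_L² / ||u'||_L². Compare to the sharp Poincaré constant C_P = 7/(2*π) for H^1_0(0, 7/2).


||u||_L² / ||u'||_L² = 7*sqrt(10)/20 < C_P = 7/(2*π).

u(x) = -5·x·(7/2 − x), so u'(x) = 10*x - 35/2.
u(x) = -5·x·(7/2 − x) vanishes at x = 0 and x = 7/2, so u ∈ H^1_0(0, 7/2). Differentiate via the product rule and integrate the resulting polynomials term by term.
  ∫_0^7/2 u² dx = ∫_0^7/2 (25*x^4 - 175*x^3 + 1225*x^2/4) dx. Term by term:
    ∫_0^7/2 25*x^4 dx = 84035/32;  ∫_0^7/2 -175*x^3 dx = -420175/64;  ∫_0^7/2 1225*x^2/4 dx = 420175/96.
  Sum: 84035/32 − 420175/64 + 420175/96 = 84035/192.
  ∫_0^7/2 (u')² dx = ∫_0^7/2 (100*x^2 - 350*x + 1225/4) dx. Term by term:
    ∫_0^7/2 100*x^2 dx = 8575/6;  ∫_0^7/2 -350*x dx = -8575/4;  ∫_0^7/2 1225/4 dx = 8575/8.
  Sum: 8575/6 − 8575/4 + 8575/8 = 8575/24.
∫_0^7/2 u² dx = 84035/192, so ||u||_L² = 49*sqrt(105)/24.
∫_0^7/2 (u')² dx = 8575/24, so ||u'||_L² = 35*sqrt(42)/12.
Ratio ||u||_L² / ||u'||_L² = 7*sqrt(10)/20.
Sharp Poincaré constant on H^1_0(0, 7/2) is C_P = L/π = 7/(2*π), achieved by sin(2*π/7·x).
A polynomial bump cannot attain the sharp Poincaré constant (only the first sine eigenfunction does), so the ratio is strictly less than C_P, consistent with ||u||_L² ≤ C_P ||u'||_L².


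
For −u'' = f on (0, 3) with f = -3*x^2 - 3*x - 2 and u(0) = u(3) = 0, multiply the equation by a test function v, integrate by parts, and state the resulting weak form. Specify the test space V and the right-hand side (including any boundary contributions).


V = H^1_0(0, 3) (so v(0) = v(3) = 0); weak form: ∫_0^3 u'v' dx = ∫_0^3 (-3*x^2 - 3*x - 2) v dx for all v ∈ V.

Multiply both sides by a test function v and integrate from 0 to 3:
  ∫_0^3 −u''(x) v(x) dx = ∫_0^3 f(x) v(x) dx.
Integrate the LHS by parts once:
  ∫_0^3 −u'' v dx = −[u'(x) v(x)]_0^3 + ∫_0^3 u'(x) v'(x) dx.
Thus ∫_0^3 u'(x) v'(x) dx = ∫_0^3 f(x) v(x) dx + [u'(x) v(x)]_0^3.
Choose V so that boundary terms are either known or forced to vanish.
u is Dirichlet: u(0) = u(3) = 0. Let V = H^1_0(0, 3); then v(0) = v(3) = 0, and [u' v]_0^3 = 0.
Weak formulation: find u (satisfying any essential BC) such that ∫_0^3 u'(x) v'(x) dx = ∫_0^3 f v dx for all v ∈ V.
Substituting f(x) = -3*x^2 - 3*x - 2, the right-hand side is ∫_0^3 (-3*x^2 - 3*x - 2) v dx.


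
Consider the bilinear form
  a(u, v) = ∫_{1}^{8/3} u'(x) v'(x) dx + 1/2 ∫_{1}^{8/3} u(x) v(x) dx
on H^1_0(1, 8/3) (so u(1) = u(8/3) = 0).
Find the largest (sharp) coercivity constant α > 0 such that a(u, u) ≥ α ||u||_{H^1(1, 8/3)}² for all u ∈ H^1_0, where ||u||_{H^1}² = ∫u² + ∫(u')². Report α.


α = (25 + 18*π^2)/(2*(25 + 9*π^2))

Coercivity of a(·,·) on H^1_0(1, 8/3) means a(u, u) ≥ α ||u||_{H^1}² for every u ∈ H^1_0.
The interval has length L = 5/3, and Poincaré/coercivity depend only on L. Here a(u, u) = ∫(u')² + (1/2)·∫u².
Here 0 < c = 1/2 < 1. The condition a(u,u) ≥ α||u||_{H^1}² reads (1−α)∫(u')² ≥ (α−c)∫u². Any admissible α is ≤ 1 (rapidly oscillating u have ∫u²/∫(u')² → 0), and α = 1 would force 0 ≥ (1−c)∫u², impossible since c < 1; so 1−α > 0. By the sharp Poincaré inequality on H^1_0 of an interval of length L, ∫(u')² ≥ (π/L)²∫u² with equality for the first sine mode sin(π(x−x₀)/L) (x₀ the left endpoint), so the inequality holds for all u iff (1−α)(π/L)² ≥ α − c, i.e. α ≤ ((π/L)² + c)/((π/L)² + 1) = (1 + c(L/π)²)/(1 + (L/π)²). With (π/L)² = 9*π^2/25 and c = 1/2, the largest admissible constant is α = ((π/L)² + c)/((π/L)² + 1).
Simplifying, α = (25 + 18*π^2)/(2*(25 + 9*π^2)).


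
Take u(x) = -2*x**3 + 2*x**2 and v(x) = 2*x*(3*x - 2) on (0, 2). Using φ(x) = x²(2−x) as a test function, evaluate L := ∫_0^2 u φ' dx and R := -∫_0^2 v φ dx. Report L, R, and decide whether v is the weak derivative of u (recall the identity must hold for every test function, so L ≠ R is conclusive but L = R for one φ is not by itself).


LHS = 32/5, RHS = -32/5. No, v is not the weak derivative of u.

u(x) = -2*x**3 + 2*x**2, classical derivative u'(x) = -6*x**2 + 4*x.
φ(x) = x²(2−x), so φ'(x) = x*(4 - 3*x).
Note φ(0) = φ(2) = 0, so the boundary term u·φ vanishes.
LHS = ∫_0^2 u(x) φ'(x) dx = ∫_0^2 (6*x^5 - 14*x^4 + 8*x^3) dx. Term by term:
  ∫_0^2 6*x^5 dx = 64;  ∫_0^2 -14*x^4 dx = -448/5;  ∫_0^2 8*x^3 dx = 32.
Sum: 64 − 448/5 + 32 = 32/5.
So LHS = 32/5.
∫_0^2 v(x) φ(x) dx = ∫_0^2 (-6*x^5 + 16*x^4 - 8*x^3) dx. Term by term:
  ∫_0^2 -6*x^5 dx = -64;  ∫_0^2 16*x^4 dx = 512/5;  ∫_0^2 -8*x^3 dx = -32.
Sum: -64 + 512/5 − 32 = 32/5.
So RHS = -∫_0^2 v(x) φ(x) dx = -32/5.
LHS − RHS = 64/5 ≠ 0, so the identity fails.
(For a valid weak derivative the identity must hold for EVERY test function, in particular this one. The failure shows v is NOT the weak derivative of u.)
Correct weak derivative would be u'(x) = -6*x**2 + 4*x.


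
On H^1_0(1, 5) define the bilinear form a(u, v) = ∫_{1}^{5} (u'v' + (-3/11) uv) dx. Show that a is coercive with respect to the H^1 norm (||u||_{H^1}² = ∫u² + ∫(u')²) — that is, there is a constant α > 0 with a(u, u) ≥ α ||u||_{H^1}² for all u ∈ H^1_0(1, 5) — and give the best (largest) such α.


α = (-48/11 + π^2)/(π^2 + 16)

Coercivity of a(·,·) on H^1_0(1, 5) means a(u, u) ≥ α ||u||_{H^1}² for every u ∈ H^1_0.
The interval has length L = 4, and Poincaré/coercivity depend only on L. Here a(u, u) = ∫(u')² + (-3/11)·∫u².
Here c = -3/11 < 0 with |c| < (π/L)² = π^2/16, so coercivity still holds. The condition a(u,u) ≥ α||u||_{H^1}² reads (1−α)∫(u')² ≥ (α−c)∫u². Any admissible α is ≤ 1 (rapidly oscillating u have ∫u²/∫(u')² → 0), and α = 1 would force 0 ≥ (1−c)∫u², impossible since c < 1; so 1−α > 0. By the sharp Poincaré inequality on H^1_0 of an interval of length L, ∫(u')² ≥ (π/L)²∫u² with equality for the first sine mode sin(π(x−x₀)/L) (x₀ the left endpoint), so the inequality holds for all u iff (1−α)(π/L)² ≥ α − c, i.e. α ≤ ((π/L)² + c)/((π/L)² + 1) = (1 + c(L/π)²)/(1 + (L/π)²). (Direct route, valid since c ≤ 0: Poincaré gives c∫u² ≥ c(L/π)²∫(u')², so a(u,u) ≥ (1 + c(L/π)²)∫(u')², while ||u||_{H^1}² ≤ (1 + (L/π)²)∫(u')²; dividing yields the same α.) With (π/L)² = π^2/16 and c = -3/11, the largest admissible constant is α = ((π/L)² + c)/((π/L)² + 1).
Simplifying, α = (-48/11 + π^2)/(π^2 + 16).


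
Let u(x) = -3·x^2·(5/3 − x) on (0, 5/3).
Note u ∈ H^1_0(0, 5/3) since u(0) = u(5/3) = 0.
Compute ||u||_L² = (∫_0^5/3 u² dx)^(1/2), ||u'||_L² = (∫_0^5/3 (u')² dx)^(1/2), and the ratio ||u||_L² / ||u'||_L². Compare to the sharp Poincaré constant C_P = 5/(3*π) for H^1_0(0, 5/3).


||u||_L² / ||u'||_L² = 5*sqrt(14)/42 < C_P = 5/(3*π).

u(x) = -3·x^2·(5/3 − x), so u'(x) = x*(9*x - 10).
u(x) = -3·x^2·(5/3 − x) vanishes at x = 0 and x = 5/3, so u ∈ H^1_0(0, 5/3). Differentiate via the product rule and integrate the resulting polynomials term by term.
  ∫_0^5/3 u² dx = ∫_0^5/3 (9*x^6 - 30*x^5 + 25*x^4) dx. Term by term:
    ∫_0^5/3 9*x^6 dx = 78125/1701;  ∫_0^5/3 -30*x^5 dx = -78125/729;  ∫_0^5/3 25*x^4 dx = 15625/243.
  Sum: 78125/1701 − 78125/729 + 15625/243 = 15625/5103.
  ∫_0^5/3 (u')² dx = ∫_0^5/3 (81*x^4 - 180*x^3 + 100*x^2) dx. Term by term:
    ∫_0^5/3 81*x^4 dx = 625/3;  ∫_0^5/3 -180*x^3 dx = -3125/9;  ∫_0^5/3 100*x^2 dx = 12500/81.
  Sum: 625/3 − 3125/9 + 12500/81 = 1250/81.
∫_0^5/3 u² dx = 15625/5103, so ||u||_L² = 125*sqrt(7)/189.
∫_0^5/3 (u')² dx = 1250/81, so ||u'||_L² = 25*sqrt(2)/9.
Ratio ||u||_L² / ||u'||_L² = 5*sqrt(14)/42.
Sharp Poincaré constant on H^1_0(0, 5/3) is C_P = L/π = 5/(3*π), achieved by sin(3*π/5·x).
A polynomial bump cannot attain the sharp Poincaré constant (only the first sine eigenfunction does), so the ratio is strictly less than C_P, consistent with ||u||_L² ≤ C_P ||u'||_L².


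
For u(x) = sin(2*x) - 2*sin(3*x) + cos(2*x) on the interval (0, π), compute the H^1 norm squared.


||u||_{H^1(0,π)}^2 = -24 + 25*π

u'(x) = -2*sin(2*x) + 2*cos(2*x) - 6*cos(3*x).
Expand u² and (u')² and integrate term by term on (0, π), using: for integers n ≥ 1, ∫_0^π sin²(nx) dx = ∫_0^π cos²(nx) dx = π/2; for n ≠ n', ∫_0^π sin(nx)sin(n'x) dx = ∫_0^π cos(nx)cos(n'x) dx = 0; and by product-to-sum, ∫_0^π sin(nx)cos(n'x) dx = ½∫_0^π [sin((n+n')x) + sin((n−n')x)] dx, which is 0 when n+n' is even and 2n/(n²−n'²) when n+n' is odd (it need not vanish on (0, π)).
  u² squared terms: (-2)²·∫sin(3x)² dx = 4·π/2 = 2*π;  (1)²·∫cos(2x)² dx = 1·π/2 = π/2;  (1)²·∫sin(2x)² dx = 1·π/2 = π/2.
  u² cross terms: 2·(-2)·(1)·∫sin(3x)·cos(2x) dx = -4·(6/5) = -24/5;  2·(-2)·(1)·∫sin(3x)·sin(2x) dx = -4·(0) = 0;  2·(1)·(1)·∫cos(2x)·sin(2x) dx = 2·(0) = 0.
  So ∫_0^π u² dx = 2*π + π/2 + π/2 − 24/5 + 0 + 0 = -24/5 + 3*π.
  (u')² squared terms: (-6)²·∫cos(3x)² dx = 36·π/2 = 18*π;  (-2)²·∫sin(2x)² dx = 4·π/2 = 2*π;  (2)²·∫cos(2x)² dx = 4·π/2 = 2*π.
  (u')² cross terms: 2·(-6)·(-2)·∫cos(3x)·sin(2x) dx = 24·(-4/5) = -96/5;  2·(-6)·(2)·∫cos(3x)·cos(2x) dx = -24·(0) = 0;  2·(-2)·(2)·∫sin(2x)·cos(2x) dx = -8·(0) = 0.
  So ∫_0^π (u')² dx = 18*π + 2*π + 2*π − 96/5 + 0 + 0 = -96/5 + 22*π.
||u||_{H^1}^2 = (-24/5 + 3*π) + (-96/5 + 22*π) = -24 + 25*π.


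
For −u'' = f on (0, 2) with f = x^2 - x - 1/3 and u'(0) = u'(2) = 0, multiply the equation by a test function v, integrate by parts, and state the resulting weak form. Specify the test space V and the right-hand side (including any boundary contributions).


V = H^1(0, 2) (no boundary constraint on v; u is determined up to an additive constant); weak form: ∫_0^2 u'v' dx = ∫_0^2 (x^2 - x - 1/3) v dx for all v ∈ V.

Multiply both sides by a test function v and integrate from 0 to 2:
  ∫_0^2 −u''(x) v(x) dx = ∫_0^2 f(x) v(x) dx.
Integrate the LHS by parts once:
  ∫_0^2 −u'' v dx = −[u'(x) v(x)]_0^2 + ∫_0^2 u'(x) v'(x) dx.
Thus ∫_0^2 u'(x) v'(x) dx = ∫_0^2 f(x) v(x) dx + [u'(x) v(x)]_0^2.
Choose V so that boundary terms are either known or forced to vanish.
u has homogeneous Neumann: u'(0) = u'(2) = 0. So [u' v]_0^2 = 0·v(2) − 0·v(0) = 0 for any v; take V = H^1(0, 2).
Weak formulation: find u (satisfying any essential BC) such that ∫_0^2 u'(x) v'(x) dx = ∫_0^2 f v dx for all v ∈ V (homogeneous Neumann, so boundary terms vanish).
Substituting f(x) = x^2 - x - 1/3, the right-hand side is ∫_0^2 (x^2 - x - 1/3) v dx.
Compatibility check (pure Neumann): taking v ≡ 1 ∈ V gives 0 = ∫_0^2 f dx + (0) − (0), i.e. ∫_0^2 f dx must equal u'(0) − u'(2) = 0. Indeed ∫_0^2 (x^2 - x - 1/3) dx = 0, so the data are compatible. The solution is then unique only up to an additive constant (fix it e.g. by requiring ∫_0^2 u dx = 0).


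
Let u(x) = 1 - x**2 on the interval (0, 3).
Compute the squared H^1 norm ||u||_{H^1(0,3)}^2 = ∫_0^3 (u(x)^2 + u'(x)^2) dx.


||u||_{H^1}^2 = 348/5

The H^1 norm (squared) on an interval (0, L) is
  ||u||_{H^1}^2 = ∫_0^L u(x)^2 dx + ∫_0^L u'(x)^2 dx.
Compute u'(x) = -2*x.
Then u(x)^2 = x**4 - 2*x**2 + 1 and u'(x)^2 = 4*x**2.
Integrate each monomial from 0 to 3 using ∫_0^3 c·x^n dx = c·3^(n+1)/(n+1):
  ∫_0^3 u(x)^2 dx = ∫_0^3 (x^4 - 2*x^2 + 1) dx. Term by term:
    ∫_0^3 x^4 dx = 243/5;  ∫_0^3 -2*x^2 dx = -18;  ∫_0^3 1 dx = 3.
  Sum: 243/5 − 18 + 3 = 168/5.
  ∫_0^3 u'(x)^2 dx = ∫_0^3 (4*x^2) dx. Term by term:
    ∫_0^3 4*x^2 dx = 36.
Adding: ||u||_{H^1}^2 = 168/5 + 36 = 348/5.


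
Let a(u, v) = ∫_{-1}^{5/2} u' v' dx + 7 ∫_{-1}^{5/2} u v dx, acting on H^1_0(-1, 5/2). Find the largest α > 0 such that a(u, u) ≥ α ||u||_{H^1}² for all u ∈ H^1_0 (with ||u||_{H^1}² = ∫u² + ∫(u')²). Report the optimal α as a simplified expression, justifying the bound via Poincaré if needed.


α = 1

Coercivity of a(·,·) on H^1_0(-1, 5/2) means a(u, u) ≥ α ||u||_{H^1}² for every u ∈ H^1_0.
The interval has length L = 7/2, and Poincaré/coercivity depend only on L. Here a(u, u) = ∫(u')² + (7)·∫u².
Here c = 7 ≥ 1, so a(u,u) = ∫(u')² + c∫u² ≥ ∫(u')² + ∫u² = ||u||_{H^1}², i.e. α = 1 works. No larger α is possible: a(u,u) ≥ α||u||_{H^1}² means (1−α)∫(u')² ≥ (α−c)∫u², and for the modes u_n = sin(nπ(x−x₀)/L) (x₀ the left endpoint) one has ∫u_n²/∫(u_n')² = (L/(nπ))² → 0, so a(u_n,u_n)/||u_n||_{H^1}² → 1. Hence the optimal constant is α = 1.
Therefore α = 1.


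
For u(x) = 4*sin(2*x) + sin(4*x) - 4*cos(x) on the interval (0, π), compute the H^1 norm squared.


||u||_{H^1(0,π)}^2 = -1408/15 + 129*π/2

u'(x) = 4*sin(x) + 8*cos(2*x) + 4*cos(4*x).
Expand u² and (u')² and integrate term by term on (0, π), using: for integers n ≥ 1, ∫_0^π sin²(nx) dx = ∫_0^π cos²(nx) dx = π/2; for n ≠ n', ∫_0^π sin(nx)sin(n'x) dx = ∫_0^π cos(nx)cos(n'x) dx = 0; and by product-to-sum, ∫_0^π sin(nx)cos(n'x) dx = ½∫_0^π [sin((n+n')x) + sin((n−n')x)] dx, which is 0 when n+n' is even and 2n/(n²−n'²) when n+n' is odd (it need not vanish on (0, π)).
  u² squared terms: (-4)²·∫cos(x)² dx = 16·π/2 = 8*π;  (4)²·∫sin(2x)² dx = 16·π/2 = 8*π;  (1)²·∫sin(4x)² dx = 1·π/2 = π/2.
  u² cross terms: 2·(-4)·(4)·∫cos(x)·sin(2x) dx = -32·(4/3) = -128/3;  2·(-4)·(1)·∫cos(x)·sin(4x) dx = -8·(8/15) = -64/15;  2·(4)·(1)·∫sin(2x)·sin(4x) dx = 8·(0) = 0.
  So ∫_0^π u² dx = 8*π + 8*π + π/2 − 128/3 − 64/15 + 0 = -704/15 + 33*π/2.
  (u')² squared terms: (4)²·∫cos(4x)² dx = 16·π/2 = 8*π;  (4)²·∫sin(x)² dx = 16·π/2 = 8*π;  (8)²·∫cos(2x)² dx = 64·π/2 = 32*π.
  (u')² cross terms: 2·(4)·(4)·∫cos(4x)·sin(x) dx = 32·(-2/15) = -64/15;  2·(4)·(8)·∫cos(4x)·cos(2x) dx = 64·(0) = 0;  2·(4)·(8)·∫sin(x)·cos(2x) dx = 64·(-2/3) = -128/3.
  So ∫_0^π (u')² dx = 8*π + 8*π + 32*π − 64/15 + 0 − 128/3 = -704/15 + 48*π.
||u||_{H^1}^2 = (-704/15 + 33*π/2) + (-704/15 + 48*π) = -1408/15 + 129*π/2.
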